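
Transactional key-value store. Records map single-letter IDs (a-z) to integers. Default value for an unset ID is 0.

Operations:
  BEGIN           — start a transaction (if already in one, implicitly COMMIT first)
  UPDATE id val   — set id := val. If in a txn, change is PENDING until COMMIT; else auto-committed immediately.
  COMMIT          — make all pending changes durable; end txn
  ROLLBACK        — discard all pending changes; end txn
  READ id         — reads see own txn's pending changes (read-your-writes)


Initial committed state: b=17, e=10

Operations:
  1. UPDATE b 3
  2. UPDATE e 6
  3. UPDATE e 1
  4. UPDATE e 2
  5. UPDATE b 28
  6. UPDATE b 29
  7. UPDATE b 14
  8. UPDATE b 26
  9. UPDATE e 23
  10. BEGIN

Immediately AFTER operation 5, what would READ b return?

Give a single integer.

Answer: 28

Derivation:
Initial committed: {b=17, e=10}
Op 1: UPDATE b=3 (auto-commit; committed b=3)
Op 2: UPDATE e=6 (auto-commit; committed e=6)
Op 3: UPDATE e=1 (auto-commit; committed e=1)
Op 4: UPDATE e=2 (auto-commit; committed e=2)
Op 5: UPDATE b=28 (auto-commit; committed b=28)
After op 5: visible(b) = 28 (pending={}, committed={b=28, e=2})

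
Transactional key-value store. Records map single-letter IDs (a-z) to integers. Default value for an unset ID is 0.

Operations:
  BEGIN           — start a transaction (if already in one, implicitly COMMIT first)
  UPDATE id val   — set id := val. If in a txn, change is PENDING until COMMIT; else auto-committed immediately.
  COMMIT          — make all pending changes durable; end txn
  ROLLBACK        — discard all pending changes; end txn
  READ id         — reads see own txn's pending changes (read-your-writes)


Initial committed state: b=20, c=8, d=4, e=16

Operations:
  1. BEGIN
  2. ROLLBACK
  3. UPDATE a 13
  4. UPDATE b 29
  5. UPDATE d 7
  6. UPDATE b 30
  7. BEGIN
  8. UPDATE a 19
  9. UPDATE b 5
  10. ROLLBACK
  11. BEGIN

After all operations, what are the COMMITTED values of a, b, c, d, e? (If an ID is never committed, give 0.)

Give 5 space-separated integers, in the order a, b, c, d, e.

Initial committed: {b=20, c=8, d=4, e=16}
Op 1: BEGIN: in_txn=True, pending={}
Op 2: ROLLBACK: discarded pending []; in_txn=False
Op 3: UPDATE a=13 (auto-commit; committed a=13)
Op 4: UPDATE b=29 (auto-commit; committed b=29)
Op 5: UPDATE d=7 (auto-commit; committed d=7)
Op 6: UPDATE b=30 (auto-commit; committed b=30)
Op 7: BEGIN: in_txn=True, pending={}
Op 8: UPDATE a=19 (pending; pending now {a=19})
Op 9: UPDATE b=5 (pending; pending now {a=19, b=5})
Op 10: ROLLBACK: discarded pending ['a', 'b']; in_txn=False
Op 11: BEGIN: in_txn=True, pending={}
Final committed: {a=13, b=30, c=8, d=7, e=16}

Answer: 13 30 8 7 16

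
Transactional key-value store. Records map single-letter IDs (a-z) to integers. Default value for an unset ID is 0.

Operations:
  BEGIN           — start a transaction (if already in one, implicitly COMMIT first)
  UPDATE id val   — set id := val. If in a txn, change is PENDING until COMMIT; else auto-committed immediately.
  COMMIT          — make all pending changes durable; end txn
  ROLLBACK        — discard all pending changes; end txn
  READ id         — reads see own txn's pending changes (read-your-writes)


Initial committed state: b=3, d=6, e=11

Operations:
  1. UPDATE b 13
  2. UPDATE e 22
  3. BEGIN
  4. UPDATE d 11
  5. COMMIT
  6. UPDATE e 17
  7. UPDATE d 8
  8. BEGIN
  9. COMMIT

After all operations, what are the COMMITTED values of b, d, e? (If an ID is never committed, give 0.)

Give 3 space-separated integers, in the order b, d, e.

Initial committed: {b=3, d=6, e=11}
Op 1: UPDATE b=13 (auto-commit; committed b=13)
Op 2: UPDATE e=22 (auto-commit; committed e=22)
Op 3: BEGIN: in_txn=True, pending={}
Op 4: UPDATE d=11 (pending; pending now {d=11})
Op 5: COMMIT: merged ['d'] into committed; committed now {b=13, d=11, e=22}
Op 6: UPDATE e=17 (auto-commit; committed e=17)
Op 7: UPDATE d=8 (auto-commit; committed d=8)
Op 8: BEGIN: in_txn=True, pending={}
Op 9: COMMIT: merged [] into committed; committed now {b=13, d=8, e=17}
Final committed: {b=13, d=8, e=17}

Answer: 13 8 17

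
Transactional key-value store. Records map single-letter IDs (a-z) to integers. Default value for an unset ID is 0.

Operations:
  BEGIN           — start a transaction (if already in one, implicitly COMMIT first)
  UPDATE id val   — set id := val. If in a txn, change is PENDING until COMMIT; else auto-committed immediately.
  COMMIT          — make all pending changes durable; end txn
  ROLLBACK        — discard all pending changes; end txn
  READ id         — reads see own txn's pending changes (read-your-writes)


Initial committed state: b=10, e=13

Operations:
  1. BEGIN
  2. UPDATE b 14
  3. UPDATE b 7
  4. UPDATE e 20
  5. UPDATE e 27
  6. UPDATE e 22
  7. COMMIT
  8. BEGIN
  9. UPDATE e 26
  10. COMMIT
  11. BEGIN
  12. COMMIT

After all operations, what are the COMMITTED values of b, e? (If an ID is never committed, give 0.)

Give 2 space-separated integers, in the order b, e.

Answer: 7 26

Derivation:
Initial committed: {b=10, e=13}
Op 1: BEGIN: in_txn=True, pending={}
Op 2: UPDATE b=14 (pending; pending now {b=14})
Op 3: UPDATE b=7 (pending; pending now {b=7})
Op 4: UPDATE e=20 (pending; pending now {b=7, e=20})
Op 5: UPDATE e=27 (pending; pending now {b=7, e=27})
Op 6: UPDATE e=22 (pending; pending now {b=7, e=22})
Op 7: COMMIT: merged ['b', 'e'] into committed; committed now {b=7, e=22}
Op 8: BEGIN: in_txn=True, pending={}
Op 9: UPDATE e=26 (pending; pending now {e=26})
Op 10: COMMIT: merged ['e'] into committed; committed now {b=7, e=26}
Op 11: BEGIN: in_txn=True, pending={}
Op 12: COMMIT: merged [] into committed; committed now {b=7, e=26}
Final committed: {b=7, e=26}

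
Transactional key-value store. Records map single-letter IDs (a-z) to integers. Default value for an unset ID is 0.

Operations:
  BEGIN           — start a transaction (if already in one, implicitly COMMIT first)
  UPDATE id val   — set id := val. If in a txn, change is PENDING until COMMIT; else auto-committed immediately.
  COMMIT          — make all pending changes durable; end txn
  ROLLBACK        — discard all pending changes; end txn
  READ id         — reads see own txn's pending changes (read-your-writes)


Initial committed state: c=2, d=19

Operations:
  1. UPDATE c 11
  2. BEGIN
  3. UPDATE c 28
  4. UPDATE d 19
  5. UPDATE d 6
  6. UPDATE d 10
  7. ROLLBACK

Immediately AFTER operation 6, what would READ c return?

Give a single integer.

Initial committed: {c=2, d=19}
Op 1: UPDATE c=11 (auto-commit; committed c=11)
Op 2: BEGIN: in_txn=True, pending={}
Op 3: UPDATE c=28 (pending; pending now {c=28})
Op 4: UPDATE d=19 (pending; pending now {c=28, d=19})
Op 5: UPDATE d=6 (pending; pending now {c=28, d=6})
Op 6: UPDATE d=10 (pending; pending now {c=28, d=10})
After op 6: visible(c) = 28 (pending={c=28, d=10}, committed={c=11, d=19})

Answer: 28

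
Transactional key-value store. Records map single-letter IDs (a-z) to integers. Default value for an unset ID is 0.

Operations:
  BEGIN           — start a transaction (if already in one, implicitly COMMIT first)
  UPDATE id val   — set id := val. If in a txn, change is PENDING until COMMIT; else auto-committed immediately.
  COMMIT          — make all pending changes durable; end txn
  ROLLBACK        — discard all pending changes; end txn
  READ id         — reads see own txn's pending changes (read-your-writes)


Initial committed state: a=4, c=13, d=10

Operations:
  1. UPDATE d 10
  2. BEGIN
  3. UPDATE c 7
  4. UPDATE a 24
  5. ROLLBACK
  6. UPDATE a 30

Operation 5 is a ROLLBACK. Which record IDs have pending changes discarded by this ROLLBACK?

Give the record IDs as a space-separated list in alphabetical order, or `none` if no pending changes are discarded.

Answer: a c

Derivation:
Initial committed: {a=4, c=13, d=10}
Op 1: UPDATE d=10 (auto-commit; committed d=10)
Op 2: BEGIN: in_txn=True, pending={}
Op 3: UPDATE c=7 (pending; pending now {c=7})
Op 4: UPDATE a=24 (pending; pending now {a=24, c=7})
Op 5: ROLLBACK: discarded pending ['a', 'c']; in_txn=False
Op 6: UPDATE a=30 (auto-commit; committed a=30)
ROLLBACK at op 5 discards: ['a', 'c']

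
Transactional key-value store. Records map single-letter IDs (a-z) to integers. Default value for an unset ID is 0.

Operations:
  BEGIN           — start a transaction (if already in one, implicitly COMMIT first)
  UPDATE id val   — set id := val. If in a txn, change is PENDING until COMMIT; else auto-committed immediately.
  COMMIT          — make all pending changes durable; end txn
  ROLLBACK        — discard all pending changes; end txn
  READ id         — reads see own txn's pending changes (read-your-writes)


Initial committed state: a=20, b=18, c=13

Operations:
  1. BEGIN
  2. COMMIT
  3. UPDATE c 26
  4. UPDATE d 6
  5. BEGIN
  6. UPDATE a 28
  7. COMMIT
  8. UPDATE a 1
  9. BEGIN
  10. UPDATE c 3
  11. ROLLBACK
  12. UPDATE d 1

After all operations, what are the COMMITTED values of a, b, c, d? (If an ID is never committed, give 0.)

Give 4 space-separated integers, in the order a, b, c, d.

Answer: 1 18 26 1

Derivation:
Initial committed: {a=20, b=18, c=13}
Op 1: BEGIN: in_txn=True, pending={}
Op 2: COMMIT: merged [] into committed; committed now {a=20, b=18, c=13}
Op 3: UPDATE c=26 (auto-commit; committed c=26)
Op 4: UPDATE d=6 (auto-commit; committed d=6)
Op 5: BEGIN: in_txn=True, pending={}
Op 6: UPDATE a=28 (pending; pending now {a=28})
Op 7: COMMIT: merged ['a'] into committed; committed now {a=28, b=18, c=26, d=6}
Op 8: UPDATE a=1 (auto-commit; committed a=1)
Op 9: BEGIN: in_txn=True, pending={}
Op 10: UPDATE c=3 (pending; pending now {c=3})
Op 11: ROLLBACK: discarded pending ['c']; in_txn=False
Op 12: UPDATE d=1 (auto-commit; committed d=1)
Final committed: {a=1, b=18, c=26, d=1}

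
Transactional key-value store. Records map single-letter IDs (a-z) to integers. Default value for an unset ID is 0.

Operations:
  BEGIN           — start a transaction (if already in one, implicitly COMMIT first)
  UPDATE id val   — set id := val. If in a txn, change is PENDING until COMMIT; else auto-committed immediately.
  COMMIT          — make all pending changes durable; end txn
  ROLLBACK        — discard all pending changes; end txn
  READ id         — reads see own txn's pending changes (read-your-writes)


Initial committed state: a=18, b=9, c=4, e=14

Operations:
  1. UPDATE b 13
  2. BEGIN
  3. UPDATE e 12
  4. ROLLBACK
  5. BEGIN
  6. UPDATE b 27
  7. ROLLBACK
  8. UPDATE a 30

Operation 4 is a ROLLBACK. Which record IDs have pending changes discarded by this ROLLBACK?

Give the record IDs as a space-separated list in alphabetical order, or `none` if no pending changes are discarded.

Initial committed: {a=18, b=9, c=4, e=14}
Op 1: UPDATE b=13 (auto-commit; committed b=13)
Op 2: BEGIN: in_txn=True, pending={}
Op 3: UPDATE e=12 (pending; pending now {e=12})
Op 4: ROLLBACK: discarded pending ['e']; in_txn=False
Op 5: BEGIN: in_txn=True, pending={}
Op 6: UPDATE b=27 (pending; pending now {b=27})
Op 7: ROLLBACK: discarded pending ['b']; in_txn=False
Op 8: UPDATE a=30 (auto-commit; committed a=30)
ROLLBACK at op 4 discards: ['e']

Answer: e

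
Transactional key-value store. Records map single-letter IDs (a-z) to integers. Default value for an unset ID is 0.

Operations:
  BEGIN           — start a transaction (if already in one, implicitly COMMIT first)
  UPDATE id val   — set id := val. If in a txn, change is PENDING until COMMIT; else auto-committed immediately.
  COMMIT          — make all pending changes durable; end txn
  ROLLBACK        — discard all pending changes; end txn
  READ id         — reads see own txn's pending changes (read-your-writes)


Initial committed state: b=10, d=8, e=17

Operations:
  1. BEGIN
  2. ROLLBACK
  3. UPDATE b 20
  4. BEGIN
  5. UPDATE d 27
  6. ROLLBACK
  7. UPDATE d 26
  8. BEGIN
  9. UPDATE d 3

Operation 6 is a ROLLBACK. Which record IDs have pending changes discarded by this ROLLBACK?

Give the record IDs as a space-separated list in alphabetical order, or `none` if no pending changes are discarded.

Answer: d

Derivation:
Initial committed: {b=10, d=8, e=17}
Op 1: BEGIN: in_txn=True, pending={}
Op 2: ROLLBACK: discarded pending []; in_txn=False
Op 3: UPDATE b=20 (auto-commit; committed b=20)
Op 4: BEGIN: in_txn=True, pending={}
Op 5: UPDATE d=27 (pending; pending now {d=27})
Op 6: ROLLBACK: discarded pending ['d']; in_txn=False
Op 7: UPDATE d=26 (auto-commit; committed d=26)
Op 8: BEGIN: in_txn=True, pending={}
Op 9: UPDATE d=3 (pending; pending now {d=3})
ROLLBACK at op 6 discards: ['d']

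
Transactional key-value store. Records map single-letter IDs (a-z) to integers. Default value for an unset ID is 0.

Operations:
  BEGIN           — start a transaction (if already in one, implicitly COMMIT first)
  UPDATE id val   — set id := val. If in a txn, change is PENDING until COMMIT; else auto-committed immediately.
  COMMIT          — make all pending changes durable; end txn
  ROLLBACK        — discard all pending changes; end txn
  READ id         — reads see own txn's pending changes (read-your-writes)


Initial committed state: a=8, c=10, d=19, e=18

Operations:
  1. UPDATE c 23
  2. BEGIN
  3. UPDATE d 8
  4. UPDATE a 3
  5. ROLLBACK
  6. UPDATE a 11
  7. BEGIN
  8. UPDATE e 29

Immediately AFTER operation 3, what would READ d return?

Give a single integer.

Initial committed: {a=8, c=10, d=19, e=18}
Op 1: UPDATE c=23 (auto-commit; committed c=23)
Op 2: BEGIN: in_txn=True, pending={}
Op 3: UPDATE d=8 (pending; pending now {d=8})
After op 3: visible(d) = 8 (pending={d=8}, committed={a=8, c=23, d=19, e=18})

Answer: 8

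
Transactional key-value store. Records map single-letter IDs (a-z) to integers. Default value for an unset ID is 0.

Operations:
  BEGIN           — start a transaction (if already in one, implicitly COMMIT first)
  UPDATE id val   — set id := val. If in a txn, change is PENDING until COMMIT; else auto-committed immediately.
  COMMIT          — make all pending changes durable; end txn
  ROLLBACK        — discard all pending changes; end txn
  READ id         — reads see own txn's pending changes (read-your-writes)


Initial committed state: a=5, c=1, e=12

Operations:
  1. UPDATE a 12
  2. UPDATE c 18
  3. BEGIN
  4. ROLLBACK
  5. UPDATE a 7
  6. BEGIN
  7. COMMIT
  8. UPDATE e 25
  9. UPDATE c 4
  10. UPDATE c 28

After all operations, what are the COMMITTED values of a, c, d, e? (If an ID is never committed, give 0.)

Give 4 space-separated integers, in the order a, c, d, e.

Answer: 7 28 0 25

Derivation:
Initial committed: {a=5, c=1, e=12}
Op 1: UPDATE a=12 (auto-commit; committed a=12)
Op 2: UPDATE c=18 (auto-commit; committed c=18)
Op 3: BEGIN: in_txn=True, pending={}
Op 4: ROLLBACK: discarded pending []; in_txn=False
Op 5: UPDATE a=7 (auto-commit; committed a=7)
Op 6: BEGIN: in_txn=True, pending={}
Op 7: COMMIT: merged [] into committed; committed now {a=7, c=18, e=12}
Op 8: UPDATE e=25 (auto-commit; committed e=25)
Op 9: UPDATE c=4 (auto-commit; committed c=4)
Op 10: UPDATE c=28 (auto-commit; committed c=28)
Final committed: {a=7, c=28, e=25}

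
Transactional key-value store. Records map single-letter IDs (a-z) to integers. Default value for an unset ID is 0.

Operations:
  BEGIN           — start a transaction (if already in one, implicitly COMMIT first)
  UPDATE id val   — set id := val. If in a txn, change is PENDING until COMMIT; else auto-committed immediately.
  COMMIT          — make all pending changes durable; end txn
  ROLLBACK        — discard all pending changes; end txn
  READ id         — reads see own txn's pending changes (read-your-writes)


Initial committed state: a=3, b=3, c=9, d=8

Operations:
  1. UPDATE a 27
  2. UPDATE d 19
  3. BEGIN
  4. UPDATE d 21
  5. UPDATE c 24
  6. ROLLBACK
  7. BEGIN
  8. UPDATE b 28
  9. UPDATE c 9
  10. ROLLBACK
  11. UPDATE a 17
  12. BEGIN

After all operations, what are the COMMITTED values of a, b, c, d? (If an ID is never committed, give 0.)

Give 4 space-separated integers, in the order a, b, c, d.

Initial committed: {a=3, b=3, c=9, d=8}
Op 1: UPDATE a=27 (auto-commit; committed a=27)
Op 2: UPDATE d=19 (auto-commit; committed d=19)
Op 3: BEGIN: in_txn=True, pending={}
Op 4: UPDATE d=21 (pending; pending now {d=21})
Op 5: UPDATE c=24 (pending; pending now {c=24, d=21})
Op 6: ROLLBACK: discarded pending ['c', 'd']; in_txn=False
Op 7: BEGIN: in_txn=True, pending={}
Op 8: UPDATE b=28 (pending; pending now {b=28})
Op 9: UPDATE c=9 (pending; pending now {b=28, c=9})
Op 10: ROLLBACK: discarded pending ['b', 'c']; in_txn=False
Op 11: UPDATE a=17 (auto-commit; committed a=17)
Op 12: BEGIN: in_txn=True, pending={}
Final committed: {a=17, b=3, c=9, d=19}

Answer: 17 3 9 19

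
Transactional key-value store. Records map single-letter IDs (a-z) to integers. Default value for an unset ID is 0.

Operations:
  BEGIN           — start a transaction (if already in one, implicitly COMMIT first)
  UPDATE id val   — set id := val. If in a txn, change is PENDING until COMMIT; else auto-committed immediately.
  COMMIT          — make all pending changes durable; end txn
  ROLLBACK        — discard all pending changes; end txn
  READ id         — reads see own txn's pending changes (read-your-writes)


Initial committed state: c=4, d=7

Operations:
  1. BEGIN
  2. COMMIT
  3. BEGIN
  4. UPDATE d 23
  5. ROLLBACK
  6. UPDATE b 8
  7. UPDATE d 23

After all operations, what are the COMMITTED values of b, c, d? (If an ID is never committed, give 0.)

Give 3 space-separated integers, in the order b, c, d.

Answer: 8 4 23

Derivation:
Initial committed: {c=4, d=7}
Op 1: BEGIN: in_txn=True, pending={}
Op 2: COMMIT: merged [] into committed; committed now {c=4, d=7}
Op 3: BEGIN: in_txn=True, pending={}
Op 4: UPDATE d=23 (pending; pending now {d=23})
Op 5: ROLLBACK: discarded pending ['d']; in_txn=False
Op 6: UPDATE b=8 (auto-commit; committed b=8)
Op 7: UPDATE d=23 (auto-commit; committed d=23)
Final committed: {b=8, c=4, d=23}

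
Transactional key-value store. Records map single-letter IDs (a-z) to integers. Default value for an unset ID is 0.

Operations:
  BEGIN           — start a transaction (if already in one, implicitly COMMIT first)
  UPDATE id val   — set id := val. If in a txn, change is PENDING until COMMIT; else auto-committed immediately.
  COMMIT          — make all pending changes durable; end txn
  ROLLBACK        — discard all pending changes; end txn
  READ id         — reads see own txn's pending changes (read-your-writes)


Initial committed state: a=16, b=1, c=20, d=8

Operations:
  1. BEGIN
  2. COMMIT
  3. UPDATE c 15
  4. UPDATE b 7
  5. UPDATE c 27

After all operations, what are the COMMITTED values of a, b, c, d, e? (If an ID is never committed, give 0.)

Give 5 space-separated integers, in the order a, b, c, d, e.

Answer: 16 7 27 8 0

Derivation:
Initial committed: {a=16, b=1, c=20, d=8}
Op 1: BEGIN: in_txn=True, pending={}
Op 2: COMMIT: merged [] into committed; committed now {a=16, b=1, c=20, d=8}
Op 3: UPDATE c=15 (auto-commit; committed c=15)
Op 4: UPDATE b=7 (auto-commit; committed b=7)
Op 5: UPDATE c=27 (auto-commit; committed c=27)
Final committed: {a=16, b=7, c=27, d=8}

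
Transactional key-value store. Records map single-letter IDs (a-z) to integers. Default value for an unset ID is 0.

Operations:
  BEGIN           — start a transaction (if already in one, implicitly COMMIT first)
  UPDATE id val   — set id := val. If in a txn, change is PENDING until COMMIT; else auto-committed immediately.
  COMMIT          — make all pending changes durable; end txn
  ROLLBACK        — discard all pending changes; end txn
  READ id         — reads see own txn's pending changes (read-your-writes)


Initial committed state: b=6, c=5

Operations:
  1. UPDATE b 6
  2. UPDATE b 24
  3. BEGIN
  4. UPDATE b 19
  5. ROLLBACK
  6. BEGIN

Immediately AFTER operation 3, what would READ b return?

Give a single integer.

Initial committed: {b=6, c=5}
Op 1: UPDATE b=6 (auto-commit; committed b=6)
Op 2: UPDATE b=24 (auto-commit; committed b=24)
Op 3: BEGIN: in_txn=True, pending={}
After op 3: visible(b) = 24 (pending={}, committed={b=24, c=5})

Answer: 24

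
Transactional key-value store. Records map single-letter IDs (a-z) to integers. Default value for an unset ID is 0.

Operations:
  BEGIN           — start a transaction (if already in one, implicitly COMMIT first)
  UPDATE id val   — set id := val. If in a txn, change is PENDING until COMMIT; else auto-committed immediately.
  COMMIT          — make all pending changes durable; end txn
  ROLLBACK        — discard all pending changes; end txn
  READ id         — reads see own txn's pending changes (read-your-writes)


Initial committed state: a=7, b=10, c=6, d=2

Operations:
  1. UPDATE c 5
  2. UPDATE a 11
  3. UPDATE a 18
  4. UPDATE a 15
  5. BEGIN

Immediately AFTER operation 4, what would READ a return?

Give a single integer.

Answer: 15

Derivation:
Initial committed: {a=7, b=10, c=6, d=2}
Op 1: UPDATE c=5 (auto-commit; committed c=5)
Op 2: UPDATE a=11 (auto-commit; committed a=11)
Op 3: UPDATE a=18 (auto-commit; committed a=18)
Op 4: UPDATE a=15 (auto-commit; committed a=15)
After op 4: visible(a) = 15 (pending={}, committed={a=15, b=10, c=5, d=2})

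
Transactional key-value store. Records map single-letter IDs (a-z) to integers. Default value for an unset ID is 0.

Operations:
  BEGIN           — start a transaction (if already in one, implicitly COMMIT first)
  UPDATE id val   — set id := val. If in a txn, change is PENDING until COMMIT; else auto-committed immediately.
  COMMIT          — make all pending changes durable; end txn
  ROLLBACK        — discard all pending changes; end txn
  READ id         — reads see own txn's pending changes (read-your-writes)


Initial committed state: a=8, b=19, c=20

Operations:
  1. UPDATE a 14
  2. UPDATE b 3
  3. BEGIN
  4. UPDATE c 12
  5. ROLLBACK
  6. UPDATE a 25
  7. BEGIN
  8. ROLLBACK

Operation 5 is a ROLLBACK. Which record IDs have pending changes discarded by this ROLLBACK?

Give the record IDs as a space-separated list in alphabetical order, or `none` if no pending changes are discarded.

Answer: c

Derivation:
Initial committed: {a=8, b=19, c=20}
Op 1: UPDATE a=14 (auto-commit; committed a=14)
Op 2: UPDATE b=3 (auto-commit; committed b=3)
Op 3: BEGIN: in_txn=True, pending={}
Op 4: UPDATE c=12 (pending; pending now {c=12})
Op 5: ROLLBACK: discarded pending ['c']; in_txn=False
Op 6: UPDATE a=25 (auto-commit; committed a=25)
Op 7: BEGIN: in_txn=True, pending={}
Op 8: ROLLBACK: discarded pending []; in_txn=False
ROLLBACK at op 5 discards: ['c']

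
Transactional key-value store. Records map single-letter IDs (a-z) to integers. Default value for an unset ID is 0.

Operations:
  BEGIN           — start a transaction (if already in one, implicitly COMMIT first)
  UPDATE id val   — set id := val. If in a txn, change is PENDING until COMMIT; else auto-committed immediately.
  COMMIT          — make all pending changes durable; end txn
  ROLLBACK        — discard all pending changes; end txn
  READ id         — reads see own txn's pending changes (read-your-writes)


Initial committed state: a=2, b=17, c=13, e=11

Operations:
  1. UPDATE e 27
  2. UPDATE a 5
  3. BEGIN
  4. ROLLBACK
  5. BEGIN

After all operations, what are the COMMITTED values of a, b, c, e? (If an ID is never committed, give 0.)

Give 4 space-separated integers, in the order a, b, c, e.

Answer: 5 17 13 27

Derivation:
Initial committed: {a=2, b=17, c=13, e=11}
Op 1: UPDATE e=27 (auto-commit; committed e=27)
Op 2: UPDATE a=5 (auto-commit; committed a=5)
Op 3: BEGIN: in_txn=True, pending={}
Op 4: ROLLBACK: discarded pending []; in_txn=False
Op 5: BEGIN: in_txn=True, pending={}
Final committed: {a=5, b=17, c=13, e=27}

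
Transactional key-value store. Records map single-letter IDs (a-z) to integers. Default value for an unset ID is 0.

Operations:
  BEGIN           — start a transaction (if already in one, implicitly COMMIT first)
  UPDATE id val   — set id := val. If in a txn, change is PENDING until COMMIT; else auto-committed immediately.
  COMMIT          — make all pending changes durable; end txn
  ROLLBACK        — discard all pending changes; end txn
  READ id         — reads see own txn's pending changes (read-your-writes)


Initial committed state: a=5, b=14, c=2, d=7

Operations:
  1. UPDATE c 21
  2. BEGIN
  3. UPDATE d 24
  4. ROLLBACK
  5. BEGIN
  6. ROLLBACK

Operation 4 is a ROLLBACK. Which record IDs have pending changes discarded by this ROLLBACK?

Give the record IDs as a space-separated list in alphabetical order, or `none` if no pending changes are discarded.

Initial committed: {a=5, b=14, c=2, d=7}
Op 1: UPDATE c=21 (auto-commit; committed c=21)
Op 2: BEGIN: in_txn=True, pending={}
Op 3: UPDATE d=24 (pending; pending now {d=24})
Op 4: ROLLBACK: discarded pending ['d']; in_txn=False
Op 5: BEGIN: in_txn=True, pending={}
Op 6: ROLLBACK: discarded pending []; in_txn=False
ROLLBACK at op 4 discards: ['d']

Answer: d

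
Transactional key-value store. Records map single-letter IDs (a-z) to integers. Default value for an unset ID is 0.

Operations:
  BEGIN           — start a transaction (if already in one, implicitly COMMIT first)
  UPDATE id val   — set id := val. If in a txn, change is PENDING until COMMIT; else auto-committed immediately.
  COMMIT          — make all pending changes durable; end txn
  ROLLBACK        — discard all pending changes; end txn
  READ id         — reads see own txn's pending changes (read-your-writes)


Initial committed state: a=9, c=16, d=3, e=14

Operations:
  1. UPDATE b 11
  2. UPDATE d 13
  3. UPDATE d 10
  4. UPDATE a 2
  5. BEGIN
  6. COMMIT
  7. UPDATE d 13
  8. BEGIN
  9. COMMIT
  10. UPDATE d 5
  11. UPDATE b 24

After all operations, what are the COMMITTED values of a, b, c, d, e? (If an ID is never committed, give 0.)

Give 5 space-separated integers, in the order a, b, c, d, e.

Answer: 2 24 16 5 14

Derivation:
Initial committed: {a=9, c=16, d=3, e=14}
Op 1: UPDATE b=11 (auto-commit; committed b=11)
Op 2: UPDATE d=13 (auto-commit; committed d=13)
Op 3: UPDATE d=10 (auto-commit; committed d=10)
Op 4: UPDATE a=2 (auto-commit; committed a=2)
Op 5: BEGIN: in_txn=True, pending={}
Op 6: COMMIT: merged [] into committed; committed now {a=2, b=11, c=16, d=10, e=14}
Op 7: UPDATE d=13 (auto-commit; committed d=13)
Op 8: BEGIN: in_txn=True, pending={}
Op 9: COMMIT: merged [] into committed; committed now {a=2, b=11, c=16, d=13, e=14}
Op 10: UPDATE d=5 (auto-commit; committed d=5)
Op 11: UPDATE b=24 (auto-commit; committed b=24)
Final committed: {a=2, b=24, c=16, d=5, e=14}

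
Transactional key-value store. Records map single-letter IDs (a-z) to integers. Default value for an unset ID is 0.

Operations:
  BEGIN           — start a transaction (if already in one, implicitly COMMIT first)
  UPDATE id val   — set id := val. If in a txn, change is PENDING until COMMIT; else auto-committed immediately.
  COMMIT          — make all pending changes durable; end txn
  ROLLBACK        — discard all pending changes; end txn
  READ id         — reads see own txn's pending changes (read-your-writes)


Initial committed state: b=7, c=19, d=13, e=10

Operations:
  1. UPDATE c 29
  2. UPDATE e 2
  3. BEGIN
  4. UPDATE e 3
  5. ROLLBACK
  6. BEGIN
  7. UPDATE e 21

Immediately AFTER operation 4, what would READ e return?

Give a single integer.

Initial committed: {b=7, c=19, d=13, e=10}
Op 1: UPDATE c=29 (auto-commit; committed c=29)
Op 2: UPDATE e=2 (auto-commit; committed e=2)
Op 3: BEGIN: in_txn=True, pending={}
Op 4: UPDATE e=3 (pending; pending now {e=3})
After op 4: visible(e) = 3 (pending={e=3}, committed={b=7, c=29, d=13, e=2})

Answer: 3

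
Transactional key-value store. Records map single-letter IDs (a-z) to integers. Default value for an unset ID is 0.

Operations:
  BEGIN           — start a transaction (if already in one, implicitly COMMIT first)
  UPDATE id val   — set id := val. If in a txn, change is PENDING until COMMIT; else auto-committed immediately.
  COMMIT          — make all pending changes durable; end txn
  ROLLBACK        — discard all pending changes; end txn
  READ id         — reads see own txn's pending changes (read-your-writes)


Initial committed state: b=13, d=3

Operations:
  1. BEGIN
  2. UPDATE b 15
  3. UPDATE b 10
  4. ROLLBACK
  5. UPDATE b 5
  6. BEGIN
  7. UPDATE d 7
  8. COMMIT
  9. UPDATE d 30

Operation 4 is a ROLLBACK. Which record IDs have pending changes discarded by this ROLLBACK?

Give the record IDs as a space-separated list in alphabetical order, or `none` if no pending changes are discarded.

Initial committed: {b=13, d=3}
Op 1: BEGIN: in_txn=True, pending={}
Op 2: UPDATE b=15 (pending; pending now {b=15})
Op 3: UPDATE b=10 (pending; pending now {b=10})
Op 4: ROLLBACK: discarded pending ['b']; in_txn=False
Op 5: UPDATE b=5 (auto-commit; committed b=5)
Op 6: BEGIN: in_txn=True, pending={}
Op 7: UPDATE d=7 (pending; pending now {d=7})
Op 8: COMMIT: merged ['d'] into committed; committed now {b=5, d=7}
Op 9: UPDATE d=30 (auto-commit; committed d=30)
ROLLBACK at op 4 discards: ['b']

Answer: b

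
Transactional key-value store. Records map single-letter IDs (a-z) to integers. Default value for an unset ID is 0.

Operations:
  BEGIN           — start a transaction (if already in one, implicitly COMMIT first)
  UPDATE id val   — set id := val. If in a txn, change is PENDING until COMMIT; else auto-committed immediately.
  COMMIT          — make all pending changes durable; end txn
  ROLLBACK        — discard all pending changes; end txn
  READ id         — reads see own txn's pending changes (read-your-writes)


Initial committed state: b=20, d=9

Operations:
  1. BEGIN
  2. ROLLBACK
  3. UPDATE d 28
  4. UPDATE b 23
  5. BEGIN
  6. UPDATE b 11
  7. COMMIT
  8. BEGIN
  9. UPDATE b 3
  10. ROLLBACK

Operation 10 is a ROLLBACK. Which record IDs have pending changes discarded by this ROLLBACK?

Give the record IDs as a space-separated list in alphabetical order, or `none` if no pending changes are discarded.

Answer: b

Derivation:
Initial committed: {b=20, d=9}
Op 1: BEGIN: in_txn=True, pending={}
Op 2: ROLLBACK: discarded pending []; in_txn=False
Op 3: UPDATE d=28 (auto-commit; committed d=28)
Op 4: UPDATE b=23 (auto-commit; committed b=23)
Op 5: BEGIN: in_txn=True, pending={}
Op 6: UPDATE b=11 (pending; pending now {b=11})
Op 7: COMMIT: merged ['b'] into committed; committed now {b=11, d=28}
Op 8: BEGIN: in_txn=True, pending={}
Op 9: UPDATE b=3 (pending; pending now {b=3})
Op 10: ROLLBACK: discarded pending ['b']; in_txn=False
ROLLBACK at op 10 discards: ['b']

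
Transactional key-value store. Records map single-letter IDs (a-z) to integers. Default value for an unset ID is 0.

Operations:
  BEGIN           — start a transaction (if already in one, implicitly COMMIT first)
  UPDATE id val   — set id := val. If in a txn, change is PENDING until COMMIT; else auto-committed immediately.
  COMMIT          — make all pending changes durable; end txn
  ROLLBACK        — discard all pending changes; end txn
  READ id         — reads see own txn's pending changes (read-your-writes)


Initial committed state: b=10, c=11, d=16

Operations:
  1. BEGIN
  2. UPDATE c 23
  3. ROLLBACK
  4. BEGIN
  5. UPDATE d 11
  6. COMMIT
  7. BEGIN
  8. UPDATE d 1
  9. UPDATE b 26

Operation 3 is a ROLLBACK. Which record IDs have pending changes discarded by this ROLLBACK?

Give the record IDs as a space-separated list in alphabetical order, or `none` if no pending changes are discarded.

Answer: c

Derivation:
Initial committed: {b=10, c=11, d=16}
Op 1: BEGIN: in_txn=True, pending={}
Op 2: UPDATE c=23 (pending; pending now {c=23})
Op 3: ROLLBACK: discarded pending ['c']; in_txn=False
Op 4: BEGIN: in_txn=True, pending={}
Op 5: UPDATE d=11 (pending; pending now {d=11})
Op 6: COMMIT: merged ['d'] into committed; committed now {b=10, c=11, d=11}
Op 7: BEGIN: in_txn=True, pending={}
Op 8: UPDATE d=1 (pending; pending now {d=1})
Op 9: UPDATE b=26 (pending; pending now {b=26, d=1})
ROLLBACK at op 3 discards: ['c']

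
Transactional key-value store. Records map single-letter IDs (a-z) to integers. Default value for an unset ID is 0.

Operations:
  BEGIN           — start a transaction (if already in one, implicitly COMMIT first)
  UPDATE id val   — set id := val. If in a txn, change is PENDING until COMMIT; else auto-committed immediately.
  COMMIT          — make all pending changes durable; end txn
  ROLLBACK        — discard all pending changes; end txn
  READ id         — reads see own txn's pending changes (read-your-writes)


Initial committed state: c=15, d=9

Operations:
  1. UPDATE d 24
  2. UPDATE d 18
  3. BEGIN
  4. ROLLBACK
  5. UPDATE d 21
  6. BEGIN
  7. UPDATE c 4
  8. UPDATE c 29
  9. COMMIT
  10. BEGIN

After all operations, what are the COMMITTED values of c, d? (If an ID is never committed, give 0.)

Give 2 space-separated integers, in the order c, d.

Answer: 29 21

Derivation:
Initial committed: {c=15, d=9}
Op 1: UPDATE d=24 (auto-commit; committed d=24)
Op 2: UPDATE d=18 (auto-commit; committed d=18)
Op 3: BEGIN: in_txn=True, pending={}
Op 4: ROLLBACK: discarded pending []; in_txn=False
Op 5: UPDATE d=21 (auto-commit; committed d=21)
Op 6: BEGIN: in_txn=True, pending={}
Op 7: UPDATE c=4 (pending; pending now {c=4})
Op 8: UPDATE c=29 (pending; pending now {c=29})
Op 9: COMMIT: merged ['c'] into committed; committed now {c=29, d=21}
Op 10: BEGIN: in_txn=True, pending={}
Final committed: {c=29, d=21}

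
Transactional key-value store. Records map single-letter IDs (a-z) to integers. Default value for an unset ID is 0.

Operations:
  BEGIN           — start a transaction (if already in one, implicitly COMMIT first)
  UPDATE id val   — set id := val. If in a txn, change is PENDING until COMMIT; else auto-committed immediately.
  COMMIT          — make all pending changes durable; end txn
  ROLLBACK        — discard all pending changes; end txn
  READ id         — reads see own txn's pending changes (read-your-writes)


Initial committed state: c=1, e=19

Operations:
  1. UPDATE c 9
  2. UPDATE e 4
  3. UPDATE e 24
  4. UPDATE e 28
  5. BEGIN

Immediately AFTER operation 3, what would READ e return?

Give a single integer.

Answer: 24

Derivation:
Initial committed: {c=1, e=19}
Op 1: UPDATE c=9 (auto-commit; committed c=9)
Op 2: UPDATE e=4 (auto-commit; committed e=4)
Op 3: UPDATE e=24 (auto-commit; committed e=24)
After op 3: visible(e) = 24 (pending={}, committed={c=9, e=24})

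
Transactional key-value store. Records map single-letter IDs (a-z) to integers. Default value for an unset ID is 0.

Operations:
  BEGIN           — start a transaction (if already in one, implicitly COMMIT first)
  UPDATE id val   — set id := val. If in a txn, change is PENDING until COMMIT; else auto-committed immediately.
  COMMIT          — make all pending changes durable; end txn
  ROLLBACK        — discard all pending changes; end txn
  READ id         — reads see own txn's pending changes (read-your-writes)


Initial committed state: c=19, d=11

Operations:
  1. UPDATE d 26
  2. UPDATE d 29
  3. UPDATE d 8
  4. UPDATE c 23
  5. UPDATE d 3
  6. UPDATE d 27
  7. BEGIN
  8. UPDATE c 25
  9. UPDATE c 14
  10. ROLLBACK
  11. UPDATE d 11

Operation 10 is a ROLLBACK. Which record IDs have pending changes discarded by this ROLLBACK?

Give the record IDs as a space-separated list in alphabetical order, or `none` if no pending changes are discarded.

Answer: c

Derivation:
Initial committed: {c=19, d=11}
Op 1: UPDATE d=26 (auto-commit; committed d=26)
Op 2: UPDATE d=29 (auto-commit; committed d=29)
Op 3: UPDATE d=8 (auto-commit; committed d=8)
Op 4: UPDATE c=23 (auto-commit; committed c=23)
Op 5: UPDATE d=3 (auto-commit; committed d=3)
Op 6: UPDATE d=27 (auto-commit; committed d=27)
Op 7: BEGIN: in_txn=True, pending={}
Op 8: UPDATE c=25 (pending; pending now {c=25})
Op 9: UPDATE c=14 (pending; pending now {c=14})
Op 10: ROLLBACK: discarded pending ['c']; in_txn=False
Op 11: UPDATE d=11 (auto-commit; committed d=11)
ROLLBACK at op 10 discards: ['c']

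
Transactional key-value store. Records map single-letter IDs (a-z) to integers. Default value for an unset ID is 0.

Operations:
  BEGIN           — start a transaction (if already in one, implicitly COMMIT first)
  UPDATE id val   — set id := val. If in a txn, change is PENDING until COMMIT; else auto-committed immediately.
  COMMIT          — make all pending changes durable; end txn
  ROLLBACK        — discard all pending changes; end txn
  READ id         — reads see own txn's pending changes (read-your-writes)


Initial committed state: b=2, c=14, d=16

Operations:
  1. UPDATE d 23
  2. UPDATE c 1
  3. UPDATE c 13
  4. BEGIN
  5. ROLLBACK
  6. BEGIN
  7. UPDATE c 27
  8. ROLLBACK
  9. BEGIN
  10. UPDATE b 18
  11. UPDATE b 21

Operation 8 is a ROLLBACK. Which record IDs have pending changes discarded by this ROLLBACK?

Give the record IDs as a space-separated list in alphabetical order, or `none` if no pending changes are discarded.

Answer: c

Derivation:
Initial committed: {b=2, c=14, d=16}
Op 1: UPDATE d=23 (auto-commit; committed d=23)
Op 2: UPDATE c=1 (auto-commit; committed c=1)
Op 3: UPDATE c=13 (auto-commit; committed c=13)
Op 4: BEGIN: in_txn=True, pending={}
Op 5: ROLLBACK: discarded pending []; in_txn=False
Op 6: BEGIN: in_txn=True, pending={}
Op 7: UPDATE c=27 (pending; pending now {c=27})
Op 8: ROLLBACK: discarded pending ['c']; in_txn=False
Op 9: BEGIN: in_txn=True, pending={}
Op 10: UPDATE b=18 (pending; pending now {b=18})
Op 11: UPDATE b=21 (pending; pending now {b=21})
ROLLBACK at op 8 discards: ['c']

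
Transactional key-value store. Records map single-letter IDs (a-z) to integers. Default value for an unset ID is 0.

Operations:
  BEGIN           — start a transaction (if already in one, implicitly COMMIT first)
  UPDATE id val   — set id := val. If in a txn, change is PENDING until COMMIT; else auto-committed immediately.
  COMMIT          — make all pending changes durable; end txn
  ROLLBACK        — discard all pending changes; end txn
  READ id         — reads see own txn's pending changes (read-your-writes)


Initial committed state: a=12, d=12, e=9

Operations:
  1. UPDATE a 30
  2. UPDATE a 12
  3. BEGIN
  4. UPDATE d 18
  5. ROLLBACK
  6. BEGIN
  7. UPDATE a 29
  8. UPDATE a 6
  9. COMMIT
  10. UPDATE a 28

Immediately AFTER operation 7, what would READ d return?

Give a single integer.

Initial committed: {a=12, d=12, e=9}
Op 1: UPDATE a=30 (auto-commit; committed a=30)
Op 2: UPDATE a=12 (auto-commit; committed a=12)
Op 3: BEGIN: in_txn=True, pending={}
Op 4: UPDATE d=18 (pending; pending now {d=18})
Op 5: ROLLBACK: discarded pending ['d']; in_txn=False
Op 6: BEGIN: in_txn=True, pending={}
Op 7: UPDATE a=29 (pending; pending now {a=29})
After op 7: visible(d) = 12 (pending={a=29}, committed={a=12, d=12, e=9})

Answer: 12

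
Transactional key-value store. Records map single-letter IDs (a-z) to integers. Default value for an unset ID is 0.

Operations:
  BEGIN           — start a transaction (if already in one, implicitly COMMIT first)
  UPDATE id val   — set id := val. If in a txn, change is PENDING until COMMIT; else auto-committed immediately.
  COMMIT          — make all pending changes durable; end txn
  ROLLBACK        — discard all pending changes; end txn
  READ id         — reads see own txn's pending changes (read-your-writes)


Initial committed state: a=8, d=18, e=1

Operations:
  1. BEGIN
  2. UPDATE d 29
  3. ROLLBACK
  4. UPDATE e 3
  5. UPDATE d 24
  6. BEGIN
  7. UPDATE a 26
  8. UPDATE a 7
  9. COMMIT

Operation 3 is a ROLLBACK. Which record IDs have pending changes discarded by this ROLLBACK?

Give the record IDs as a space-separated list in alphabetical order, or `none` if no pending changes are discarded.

Answer: d

Derivation:
Initial committed: {a=8, d=18, e=1}
Op 1: BEGIN: in_txn=True, pending={}
Op 2: UPDATE d=29 (pending; pending now {d=29})
Op 3: ROLLBACK: discarded pending ['d']; in_txn=False
Op 4: UPDATE e=3 (auto-commit; committed e=3)
Op 5: UPDATE d=24 (auto-commit; committed d=24)
Op 6: BEGIN: in_txn=True, pending={}
Op 7: UPDATE a=26 (pending; pending now {a=26})
Op 8: UPDATE a=7 (pending; pending now {a=7})
Op 9: COMMIT: merged ['a'] into committed; committed now {a=7, d=24, e=3}
ROLLBACK at op 3 discards: ['d']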